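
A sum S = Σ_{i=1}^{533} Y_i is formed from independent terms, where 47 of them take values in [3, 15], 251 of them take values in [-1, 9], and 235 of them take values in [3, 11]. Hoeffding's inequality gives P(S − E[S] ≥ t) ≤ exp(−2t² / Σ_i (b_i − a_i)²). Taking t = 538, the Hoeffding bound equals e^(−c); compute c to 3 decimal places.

Σ(b_i − a_i)² = 47·12² + 251·10² + 235·8² = 46908.
c = 2t² / 46908 = 2·538² / 46908 = 12.3409.

12.341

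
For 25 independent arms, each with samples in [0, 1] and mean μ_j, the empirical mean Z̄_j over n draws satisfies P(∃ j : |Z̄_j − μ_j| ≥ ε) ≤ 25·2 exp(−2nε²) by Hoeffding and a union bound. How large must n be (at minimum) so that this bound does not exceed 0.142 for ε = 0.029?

3487

Need 2·25·exp(−2nε²) ≤ 0.142, i.e. exp(−2nε²) ≤ 0.142/50.
So 2nε² ≥ ln(50/0.142) = 5.863951.
Hence n ≥ 5.863951/(2·0.029²) = 3486.297.
The smallest integer n is 3487.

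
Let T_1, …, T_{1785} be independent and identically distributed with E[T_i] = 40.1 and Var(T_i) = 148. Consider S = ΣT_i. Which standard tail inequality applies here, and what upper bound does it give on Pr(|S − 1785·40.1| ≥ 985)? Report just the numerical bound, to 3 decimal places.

0.272

With mean and variance of each term known, Chebyshev's inequality bounds the deviation of the sum (or sample mean).
Var(S) = n·Var(T_i) = 1785·148 = 264180.
Chebyshev: Pr(|S − 1785·40.1| ≥ 985) ≤ Var(S)/985² = 264180/970225 = 0.2723.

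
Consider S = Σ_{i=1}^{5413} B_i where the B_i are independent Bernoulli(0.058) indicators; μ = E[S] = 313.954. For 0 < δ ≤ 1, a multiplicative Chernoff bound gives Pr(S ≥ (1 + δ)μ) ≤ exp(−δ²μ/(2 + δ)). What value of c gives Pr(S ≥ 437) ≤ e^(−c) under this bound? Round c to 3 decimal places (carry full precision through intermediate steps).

20.161

Write 437 = (1 + δ)μ, so δ = 437/313.954 − 1 = 0.3919237…
Then the exponent is δ²μ/(2 + δ) = (437 − μ)² / (μ·(2 + δ)) = 20.161445.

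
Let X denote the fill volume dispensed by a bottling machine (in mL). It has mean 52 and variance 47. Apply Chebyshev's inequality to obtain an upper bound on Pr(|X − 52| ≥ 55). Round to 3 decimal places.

Chebyshev: Pr(|X − μ| ≥ t) ≤ Var(X)/t².
Bound = 47 / 3025 = 0.0155.

0.016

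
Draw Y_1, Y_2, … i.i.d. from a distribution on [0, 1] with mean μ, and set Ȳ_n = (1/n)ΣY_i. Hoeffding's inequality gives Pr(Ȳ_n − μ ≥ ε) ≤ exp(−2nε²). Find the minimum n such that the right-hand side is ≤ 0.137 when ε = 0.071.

Require exp(−2nε²) ≤ 0.137, i.e. 2nε² ≥ ln(1/0.137) = 1.987774.
So n ≥ 1.987774 / (2·0.071²) = 197.161.
The smallest integer n is 198.

198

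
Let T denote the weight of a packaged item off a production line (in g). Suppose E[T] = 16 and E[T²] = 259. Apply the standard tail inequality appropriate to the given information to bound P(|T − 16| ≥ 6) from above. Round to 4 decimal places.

0.0833

The first two moments determine the variance, so Chebyshev's inequality is the sharpest standard bound available.
Var(T) = E[T²] − (E[T])² = 259 − 256 = 3.
Chebyshev's inequality: P(|T − μ| ≥ t) ≤ Var(T)/t² = 3/36 = 0.0833.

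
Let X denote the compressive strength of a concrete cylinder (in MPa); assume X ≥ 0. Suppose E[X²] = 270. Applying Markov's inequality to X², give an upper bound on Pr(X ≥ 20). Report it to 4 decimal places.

0.6750

Since X ≥ 0, the event {X ≥ 20} is the same as {X² ≥ 400}.
Markov's inequality applied to X² gives Pr(X² ≥ 400) ≤ E[X²]/400 = 270/400 = 0.6750.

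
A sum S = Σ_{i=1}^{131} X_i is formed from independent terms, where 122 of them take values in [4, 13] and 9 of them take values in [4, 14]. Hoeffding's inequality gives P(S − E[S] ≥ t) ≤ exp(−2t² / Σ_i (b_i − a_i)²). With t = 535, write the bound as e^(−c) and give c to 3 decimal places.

53.093

Σ(b_i − a_i)² = 122·9² + 9·10² = 10782.
c = 2t² / 10782 = 2·535² / 10782 = 53.0931.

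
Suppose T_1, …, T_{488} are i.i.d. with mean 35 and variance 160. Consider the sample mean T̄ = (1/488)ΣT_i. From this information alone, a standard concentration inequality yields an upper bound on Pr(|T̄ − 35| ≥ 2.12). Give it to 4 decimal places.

With mean and variance of each term known, Chebyshev's inequality bounds the deviation of the sum (or sample mean).
Var(T̄) = Var(T_i)/n = 160/488 = 0.32787.
Chebyshev: Pr(|T̄ − 35| ≥ 2.12) ≤ Var(T̄)/(2.12)² = 160/(488·2.12²) = 0.0730.

0.0730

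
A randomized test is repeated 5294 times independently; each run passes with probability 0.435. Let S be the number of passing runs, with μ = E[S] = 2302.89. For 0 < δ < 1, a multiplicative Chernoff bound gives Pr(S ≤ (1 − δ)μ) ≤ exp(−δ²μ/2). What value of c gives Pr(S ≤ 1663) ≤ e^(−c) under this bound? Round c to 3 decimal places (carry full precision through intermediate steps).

Write 1663 = (1 − δ)μ, so δ = 1 − 1663/2302.89 = 0.2778639…
Then the exponent is δ²μ/2 = (μ − 1663)²/(2μ) = 88.901166.

88.901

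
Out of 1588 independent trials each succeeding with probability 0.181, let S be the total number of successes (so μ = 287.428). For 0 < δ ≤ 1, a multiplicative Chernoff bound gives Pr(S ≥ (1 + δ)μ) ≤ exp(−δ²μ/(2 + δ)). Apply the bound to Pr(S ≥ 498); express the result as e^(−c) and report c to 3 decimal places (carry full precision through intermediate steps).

56.454

Write 498 = (1 + δ)μ, so δ = 498/287.428 − 1 = 0.7326078…
Then the exponent is δ²μ/(2 + δ) = (498 − μ)² / (μ·(2 + δ)) = 56.454019.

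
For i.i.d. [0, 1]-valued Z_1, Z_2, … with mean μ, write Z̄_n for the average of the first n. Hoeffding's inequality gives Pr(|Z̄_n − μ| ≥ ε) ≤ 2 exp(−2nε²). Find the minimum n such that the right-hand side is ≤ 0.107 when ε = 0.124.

96

Require 2·exp(−2nε²) ≤ 0.107, i.e. 2nε² ≥ ln(2/0.107) = 2.928074.
So n ≥ 2.928074 / (2·0.124²) = 95.216.
The smallest integer n is 96.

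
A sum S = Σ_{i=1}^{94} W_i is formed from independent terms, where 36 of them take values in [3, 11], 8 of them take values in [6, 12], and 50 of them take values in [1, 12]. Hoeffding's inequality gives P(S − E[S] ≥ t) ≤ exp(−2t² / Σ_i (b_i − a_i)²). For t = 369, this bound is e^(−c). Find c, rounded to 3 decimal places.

Σ(b_i − a_i)² = 36·8² + 8·6² + 50·11² = 8642.
c = 2t² / 8642 = 2·369² / 8642 = 31.5115.

31.511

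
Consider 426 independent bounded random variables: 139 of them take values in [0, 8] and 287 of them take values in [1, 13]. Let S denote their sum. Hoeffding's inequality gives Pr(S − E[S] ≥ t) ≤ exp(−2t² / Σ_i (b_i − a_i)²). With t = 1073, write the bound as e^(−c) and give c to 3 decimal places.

45.848

Σ(b_i − a_i)² = 139·8² + 287·12² = 50224.
c = 2t² / 50224 = 2·1073² / 50224 = 45.8478.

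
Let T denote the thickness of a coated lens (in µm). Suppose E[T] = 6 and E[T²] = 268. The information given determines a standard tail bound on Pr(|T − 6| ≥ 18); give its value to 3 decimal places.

0.716

The first two moments determine the variance, so Chebyshev's inequality is the sharpest standard bound available.
Var(T) = E[T²] − (E[T])² = 268 − 36 = 232.
Chebyshev's inequality: Pr(|T − μ| ≥ t) ≤ Var(T)/t² = 232/324 = 0.7160.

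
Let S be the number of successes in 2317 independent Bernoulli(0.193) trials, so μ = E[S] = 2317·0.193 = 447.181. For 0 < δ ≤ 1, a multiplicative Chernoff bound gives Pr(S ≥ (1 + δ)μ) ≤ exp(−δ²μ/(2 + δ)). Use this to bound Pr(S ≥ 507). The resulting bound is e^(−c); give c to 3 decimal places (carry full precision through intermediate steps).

3.750

Write 507 = (1 + δ)μ, so δ = 507/447.181 − 1 = 0.1337691…
Then the exponent is δ²μ/(2 + δ) = (507 − μ)² / (μ·(2 + δ)) = 3.750140.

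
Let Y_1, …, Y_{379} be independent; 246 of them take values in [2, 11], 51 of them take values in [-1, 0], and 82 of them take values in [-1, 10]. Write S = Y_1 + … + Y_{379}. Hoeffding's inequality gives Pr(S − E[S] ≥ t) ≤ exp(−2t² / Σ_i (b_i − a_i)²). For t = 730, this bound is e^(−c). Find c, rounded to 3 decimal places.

Σ(b_i − a_i)² = 246·9² + 51·1² + 82·11² = 29899.
c = 2t² / 29899 = 2·730² / 29899 = 35.6467.

35.647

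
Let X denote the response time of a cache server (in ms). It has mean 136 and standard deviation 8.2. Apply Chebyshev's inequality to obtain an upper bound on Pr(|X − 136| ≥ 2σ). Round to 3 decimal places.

Chebyshev: Pr(|X − μ| ≥ t) ≤ Var(X)/t².
Var(X) = σ² = 8.2² = 67.24.
t = 2·8.2 = 16.4.
Bound = 67.24 / 268.96 = 0.2500.

0.250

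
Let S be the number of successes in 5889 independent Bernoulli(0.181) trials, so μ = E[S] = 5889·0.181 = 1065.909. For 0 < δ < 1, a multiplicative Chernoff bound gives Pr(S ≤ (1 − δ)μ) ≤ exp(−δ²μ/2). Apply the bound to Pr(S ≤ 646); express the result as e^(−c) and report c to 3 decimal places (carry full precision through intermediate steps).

Write 646 = (1 − δ)μ, so δ = 1 − 646/1065.909 = 0.3939445…
Then the exponent is δ²μ/2 = (μ − 646)²/(2μ) = 82.710423.

82.710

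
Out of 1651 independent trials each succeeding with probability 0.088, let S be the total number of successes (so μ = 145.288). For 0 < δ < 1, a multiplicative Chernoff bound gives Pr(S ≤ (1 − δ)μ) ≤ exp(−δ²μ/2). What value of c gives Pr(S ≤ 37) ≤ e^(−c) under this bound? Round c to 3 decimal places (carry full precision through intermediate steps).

Write 37 = (1 − δ)μ, so δ = 1 − 37/145.288 = 0.7453334…
Then the exponent is δ²μ/2 = (μ − 37)²/(2μ) = 40.355332.

40.355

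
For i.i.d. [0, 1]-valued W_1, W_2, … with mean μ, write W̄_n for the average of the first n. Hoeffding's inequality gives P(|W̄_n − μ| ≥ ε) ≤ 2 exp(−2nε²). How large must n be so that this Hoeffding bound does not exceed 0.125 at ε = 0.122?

Require 2·exp(−2nε²) ≤ 0.125, i.e. 2nε² ≥ ln(2/0.125) = 2.772589.
So n ≥ 2.772589 / (2·0.122²) = 93.140.
The smallest integer n is 94.

94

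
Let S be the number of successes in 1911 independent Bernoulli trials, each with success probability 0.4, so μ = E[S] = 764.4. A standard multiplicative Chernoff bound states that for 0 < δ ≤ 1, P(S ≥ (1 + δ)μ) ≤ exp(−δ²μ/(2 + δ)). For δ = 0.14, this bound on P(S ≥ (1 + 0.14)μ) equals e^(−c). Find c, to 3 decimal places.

7.001

c = δ²μ/(2 + δ) = 0.14²·764.4/(2 + 0.14) = 7.0010.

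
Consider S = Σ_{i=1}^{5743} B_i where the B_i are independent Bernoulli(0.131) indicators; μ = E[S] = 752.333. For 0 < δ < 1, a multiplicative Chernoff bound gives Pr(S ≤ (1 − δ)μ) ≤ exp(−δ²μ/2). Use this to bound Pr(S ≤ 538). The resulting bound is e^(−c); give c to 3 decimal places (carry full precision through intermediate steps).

30.531

Write 538 = (1 − δ)μ, so δ = 1 − 538/752.333 = 0.2848911…
Then the exponent is δ²μ/2 = (μ − 538)²/(2μ) = 30.530785.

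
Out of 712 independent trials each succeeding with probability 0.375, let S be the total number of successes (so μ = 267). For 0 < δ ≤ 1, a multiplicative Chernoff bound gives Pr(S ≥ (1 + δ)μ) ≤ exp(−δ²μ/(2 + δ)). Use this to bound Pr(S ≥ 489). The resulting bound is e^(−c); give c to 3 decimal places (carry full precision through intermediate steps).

Write 489 = (1 + δ)μ, so δ = 489/267 − 1 = 0.8314607…
Then the exponent is δ²μ/(2 + δ) = (489 − μ)² / (μ·(2 + δ)) = 65.190476.

65.190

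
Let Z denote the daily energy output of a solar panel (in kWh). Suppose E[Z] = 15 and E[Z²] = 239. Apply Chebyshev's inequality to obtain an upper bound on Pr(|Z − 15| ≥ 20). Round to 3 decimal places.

Var(Z) = E[Z²] − (E[Z])² = 239 − 225 = 14.
Chebyshev's inequality: Pr(|Z − μ| ≥ t) ≤ Var(Z)/t² = 14/400 = 0.0350.

0.035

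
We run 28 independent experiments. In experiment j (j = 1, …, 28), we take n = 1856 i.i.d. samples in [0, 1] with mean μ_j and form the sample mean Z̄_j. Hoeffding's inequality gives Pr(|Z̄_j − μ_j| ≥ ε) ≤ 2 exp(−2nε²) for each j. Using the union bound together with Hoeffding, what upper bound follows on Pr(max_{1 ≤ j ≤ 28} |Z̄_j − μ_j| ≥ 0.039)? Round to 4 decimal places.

Per-experiment Hoeffding bound: 2·exp(−2·1856·0.039²) = 2·exp(−5.64595) = 0.0070636.
Union bound over 28 events: 28·0.0070636 = 0.19778.

0.1978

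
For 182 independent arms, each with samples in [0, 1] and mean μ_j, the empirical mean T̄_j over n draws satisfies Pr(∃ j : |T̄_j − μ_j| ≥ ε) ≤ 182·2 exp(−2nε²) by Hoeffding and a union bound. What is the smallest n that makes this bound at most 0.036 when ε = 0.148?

211

Need 2·182·exp(−2nε²) ≤ 0.036, i.e. exp(−2nε²) ≤ 0.036/364.
So 2nε² ≥ ln(364/0.036) = 9.221390.
Hence n ≥ 9.221390/(2·0.148²) = 210.496.
The smallest integer n is 211.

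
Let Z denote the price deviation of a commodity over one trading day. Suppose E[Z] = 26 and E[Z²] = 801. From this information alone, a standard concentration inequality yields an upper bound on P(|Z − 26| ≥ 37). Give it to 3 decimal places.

The first two moments determine the variance, so Chebyshev's inequality is the sharpest standard bound available.
Var(Z) = E[Z²] − (E[Z])² = 801 − 676 = 125.
Chebyshev's inequality: P(|Z − μ| ≥ t) ≤ Var(Z)/t² = 125/1369 = 0.0913.

0.091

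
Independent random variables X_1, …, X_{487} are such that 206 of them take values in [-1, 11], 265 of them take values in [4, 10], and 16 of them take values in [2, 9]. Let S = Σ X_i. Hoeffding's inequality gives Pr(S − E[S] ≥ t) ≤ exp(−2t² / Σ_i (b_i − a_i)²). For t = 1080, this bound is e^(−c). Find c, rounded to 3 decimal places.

Σ(b_i − a_i)² = 206·12² + 265·6² + 16·7² = 39988.
c = 2t² / 39988 = 2·1080² / 39988 = 58.3375.

58.338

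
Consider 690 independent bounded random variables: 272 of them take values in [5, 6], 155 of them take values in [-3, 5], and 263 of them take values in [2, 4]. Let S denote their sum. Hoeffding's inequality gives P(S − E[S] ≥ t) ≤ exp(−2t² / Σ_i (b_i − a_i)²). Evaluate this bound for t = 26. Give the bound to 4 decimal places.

Σ(b_i − a_i)² = 272·1² + 155·8² + 263·2² = 11244.
Exponent = 2·26² / 11244 = 0.12024.
Bound = exp(−0.12024) = 0.88671.

0.8867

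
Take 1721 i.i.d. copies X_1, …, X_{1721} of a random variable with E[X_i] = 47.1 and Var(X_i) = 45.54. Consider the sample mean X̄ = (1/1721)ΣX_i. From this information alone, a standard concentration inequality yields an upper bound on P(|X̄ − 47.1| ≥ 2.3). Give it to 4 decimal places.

With mean and variance of each term known, Chebyshev's inequality bounds the deviation of the sum (or sample mean).
Var(X̄) = Var(X_i)/n = 45.54/1721 = 0.026461.
Chebyshev: P(|X̄ − 47.1| ≥ 2.3) ≤ Var(X̄)/(2.3)² = 45.54/(1721·2.3²) = 0.0050.

0.0050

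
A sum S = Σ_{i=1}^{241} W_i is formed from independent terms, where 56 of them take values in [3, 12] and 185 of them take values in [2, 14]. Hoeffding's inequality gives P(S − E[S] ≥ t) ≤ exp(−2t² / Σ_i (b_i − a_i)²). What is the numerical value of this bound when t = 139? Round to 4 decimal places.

Σ(b_i − a_i)² = 56·9² + 185·12² = 31176.
Exponent = 2·139² / 31176 = 1.23948.
Bound = exp(−1.23948) = 0.28954.

0.2895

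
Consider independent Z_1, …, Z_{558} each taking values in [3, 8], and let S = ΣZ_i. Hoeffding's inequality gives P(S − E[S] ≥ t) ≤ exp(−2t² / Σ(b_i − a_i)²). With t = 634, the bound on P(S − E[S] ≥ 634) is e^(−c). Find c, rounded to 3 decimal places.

Σ(b_i − a_i)² = 558·(5)² = 13950.
c = 2t²/13950 = 2·634²/13950 = 57.6281.

57.628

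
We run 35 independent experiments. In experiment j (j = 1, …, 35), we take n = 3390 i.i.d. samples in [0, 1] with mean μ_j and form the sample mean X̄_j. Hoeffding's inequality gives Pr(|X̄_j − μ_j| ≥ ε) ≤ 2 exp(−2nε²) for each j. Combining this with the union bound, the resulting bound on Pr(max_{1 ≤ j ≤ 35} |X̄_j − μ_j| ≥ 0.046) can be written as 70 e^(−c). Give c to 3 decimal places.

Union bound over the 35 events: Pr(max_{1 ≤ j ≤ 35} |X̄_j − μ_j| ≥ 0.046) ≤ 35·2·exp(−2nε²) = 70 exp(−2·3390·0.046²).
So c = 2·3390·0.046² = 14.3465.

14.346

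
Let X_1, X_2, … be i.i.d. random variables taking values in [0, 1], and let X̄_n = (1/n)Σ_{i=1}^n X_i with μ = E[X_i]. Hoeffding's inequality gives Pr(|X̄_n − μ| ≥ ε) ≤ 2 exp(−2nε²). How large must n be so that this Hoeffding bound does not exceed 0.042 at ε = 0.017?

6684

Require 2·exp(−2nε²) ≤ 0.042, i.e. 2nε² ≥ ln(2/0.042) = 3.863233.
So n ≥ 3.863233 / (2·0.017²) = 6683.794.
The smallest integer n is 6684.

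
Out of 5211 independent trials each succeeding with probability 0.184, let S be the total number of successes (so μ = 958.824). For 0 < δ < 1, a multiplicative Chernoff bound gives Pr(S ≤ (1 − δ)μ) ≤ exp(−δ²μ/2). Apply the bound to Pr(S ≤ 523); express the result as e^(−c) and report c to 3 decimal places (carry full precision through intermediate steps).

Write 523 = (1 − δ)μ, so δ = 1 − 523/958.824 = 0.4545401…
Then the exponent is δ²μ/2 = (μ − 523)²/(2μ) = 99.049752.

99.050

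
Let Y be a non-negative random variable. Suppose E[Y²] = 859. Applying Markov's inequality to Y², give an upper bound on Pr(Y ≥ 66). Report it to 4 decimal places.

0.1972

Since Y ≥ 0, the event {Y ≥ 66} is the same as {Y² ≥ 4356}.
Markov's inequality applied to Y² gives Pr(Y² ≥ 4356) ≤ E[Y²]/4356 = 859/4356 = 0.1972.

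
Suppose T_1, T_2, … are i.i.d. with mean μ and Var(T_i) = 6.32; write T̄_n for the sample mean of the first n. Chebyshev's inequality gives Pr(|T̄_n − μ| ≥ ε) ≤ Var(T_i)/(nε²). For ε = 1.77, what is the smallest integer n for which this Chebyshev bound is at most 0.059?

Require 6.32/(n·1.77²) ≤ 0.059, i.e. n ≥ 6.32/(0.059·1.77²) = 34.192.
The smallest integer n is 35.

35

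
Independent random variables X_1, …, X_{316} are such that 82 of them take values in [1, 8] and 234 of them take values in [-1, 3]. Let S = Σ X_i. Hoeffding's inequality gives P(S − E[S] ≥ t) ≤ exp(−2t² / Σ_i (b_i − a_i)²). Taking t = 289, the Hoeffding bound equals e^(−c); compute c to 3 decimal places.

Σ(b_i − a_i)² = 82·7² + 234·4² = 7762.
c = 2t² / 7762 = 2·289² / 7762 = 21.5205.

21.520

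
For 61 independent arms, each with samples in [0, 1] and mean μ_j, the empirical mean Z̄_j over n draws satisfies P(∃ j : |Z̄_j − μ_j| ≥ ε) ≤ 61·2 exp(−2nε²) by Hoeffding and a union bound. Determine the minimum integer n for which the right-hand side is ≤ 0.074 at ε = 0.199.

94

Need 2·61·exp(−2nε²) ≤ 0.074, i.e. exp(−2nε²) ≤ 0.074/122.
So 2nε² ≥ ln(122/0.074) = 7.407711.
Hence n ≥ 7.407711/(2·0.199²) = 93.529.
The smallest integer n is 94.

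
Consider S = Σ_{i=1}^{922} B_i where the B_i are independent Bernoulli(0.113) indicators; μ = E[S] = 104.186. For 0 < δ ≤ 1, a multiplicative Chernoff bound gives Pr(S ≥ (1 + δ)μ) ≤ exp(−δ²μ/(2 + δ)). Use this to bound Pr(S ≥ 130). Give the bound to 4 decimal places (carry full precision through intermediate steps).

0.0581

Write 130 = (1 + δ)μ, so δ = 130/104.186 − 1 = 0.2477684…
Then the exponent is δ²μ/(2 + δ) = (130 − μ)² / (μ·(2 + δ)) = 2.845442.
Bound = exp(−2.845442) = 0.05811.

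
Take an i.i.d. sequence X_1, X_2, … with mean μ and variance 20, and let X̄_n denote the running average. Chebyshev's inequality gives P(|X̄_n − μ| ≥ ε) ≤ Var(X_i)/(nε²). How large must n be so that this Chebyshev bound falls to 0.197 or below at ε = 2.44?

Require 20/(n·2.44²) ≤ 0.197, i.e. n ≥ 20/(0.197·2.44²) = 17.052.
The smallest integer n is 18.

18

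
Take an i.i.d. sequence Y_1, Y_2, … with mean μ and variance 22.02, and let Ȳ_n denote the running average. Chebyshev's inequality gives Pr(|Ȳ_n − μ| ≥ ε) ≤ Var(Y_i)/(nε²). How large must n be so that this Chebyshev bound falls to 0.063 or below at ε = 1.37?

Require 22.02/(n·1.37²) ≤ 0.063, i.e. n ≥ 22.02/(0.063·1.37²) = 186.224.
The smallest integer n is 187.

187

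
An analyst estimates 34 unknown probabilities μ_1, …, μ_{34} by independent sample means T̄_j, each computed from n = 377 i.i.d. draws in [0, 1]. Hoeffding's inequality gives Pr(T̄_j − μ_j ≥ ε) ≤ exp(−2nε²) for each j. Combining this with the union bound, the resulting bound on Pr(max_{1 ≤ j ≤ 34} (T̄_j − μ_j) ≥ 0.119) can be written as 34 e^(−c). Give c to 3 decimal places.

Union bound over the 34 events: Pr(max_{1 ≤ j ≤ 34} (T̄_j − μ_j) ≥ 0.119) ≤ 34·exp(−2nε²) = 34 exp(−2·377·0.119²).
So c = 2·377·0.119² = 10.6774.

10.677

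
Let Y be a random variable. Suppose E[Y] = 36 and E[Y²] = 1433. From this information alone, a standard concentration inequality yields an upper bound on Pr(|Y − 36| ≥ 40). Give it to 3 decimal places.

The first two moments determine the variance, so Chebyshev's inequality is the sharpest standard bound available.
Var(Y) = E[Y²] − (E[Y])² = 1433 − 1296 = 137.
Chebyshev's inequality: Pr(|Y − μ| ≥ t) ≤ Var(Y)/t² = 137/1600 = 0.0856.

0.086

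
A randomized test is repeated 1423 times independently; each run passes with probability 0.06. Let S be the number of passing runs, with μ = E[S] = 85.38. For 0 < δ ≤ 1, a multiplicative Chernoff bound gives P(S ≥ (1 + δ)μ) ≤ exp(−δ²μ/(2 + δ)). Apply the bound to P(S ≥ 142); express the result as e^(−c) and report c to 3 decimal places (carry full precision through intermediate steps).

14.099

Write 142 = (1 + δ)μ, so δ = 142/85.38 − 1 = 0.663153…
Then the exponent is δ²μ/(2 + δ) = (142 − μ)² / (μ·(2 + δ)) = 14.098973.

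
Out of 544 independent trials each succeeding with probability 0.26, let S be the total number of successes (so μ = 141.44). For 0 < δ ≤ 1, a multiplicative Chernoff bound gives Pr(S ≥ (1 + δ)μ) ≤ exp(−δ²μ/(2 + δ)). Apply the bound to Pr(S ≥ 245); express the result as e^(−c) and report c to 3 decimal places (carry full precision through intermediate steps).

27.752

Write 245 = (1 + δ)μ, so δ = 245/141.44 − 1 = 0.7321833…
Then the exponent is δ²μ/(2 + δ) = (245 − μ)² / (μ·(2 + δ)) = 27.752494.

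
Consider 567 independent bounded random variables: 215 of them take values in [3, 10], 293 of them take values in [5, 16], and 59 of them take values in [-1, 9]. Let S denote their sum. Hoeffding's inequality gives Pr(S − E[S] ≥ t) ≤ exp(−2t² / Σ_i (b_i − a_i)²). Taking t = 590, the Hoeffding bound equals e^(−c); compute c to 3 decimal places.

Σ(b_i − a_i)² = 215·7² + 293·11² + 59·10² = 51888.
c = 2t² / 51888 = 2·590² / 51888 = 13.4174.

13.417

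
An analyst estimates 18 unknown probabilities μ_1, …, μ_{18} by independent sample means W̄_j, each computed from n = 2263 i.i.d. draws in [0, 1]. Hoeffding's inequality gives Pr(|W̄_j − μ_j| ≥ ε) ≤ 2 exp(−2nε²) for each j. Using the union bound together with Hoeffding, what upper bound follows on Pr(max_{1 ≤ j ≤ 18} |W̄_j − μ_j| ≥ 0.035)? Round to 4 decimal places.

Per-experiment Hoeffding bound: 2·exp(−2·2263·0.035²) = 2·exp(−5.54435) = 0.007819.
Union bound over 18 events: 18·0.007819 = 0.14074.

0.1407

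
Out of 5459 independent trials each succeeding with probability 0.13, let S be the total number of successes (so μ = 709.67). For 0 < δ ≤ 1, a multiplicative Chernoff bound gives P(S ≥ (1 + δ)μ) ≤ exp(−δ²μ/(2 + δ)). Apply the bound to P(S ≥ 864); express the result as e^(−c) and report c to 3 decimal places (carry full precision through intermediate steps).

15.135

Write 864 = (1 + δ)μ, so δ = 864/709.67 − 1 = 0.2174673…
Then the exponent is δ²μ/(2 + δ) = (864 − μ)² / (μ·(2 + δ)) = 15.135161.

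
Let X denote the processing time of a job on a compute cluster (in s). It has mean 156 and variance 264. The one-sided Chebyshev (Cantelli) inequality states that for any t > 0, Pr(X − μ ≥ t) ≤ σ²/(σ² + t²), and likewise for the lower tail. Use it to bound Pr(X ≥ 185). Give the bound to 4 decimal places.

Here σ² = 264 and t = 29, so σ² + t² = 1105.
Cantelli's bound: 264/1105 = 0.2389.

0.2389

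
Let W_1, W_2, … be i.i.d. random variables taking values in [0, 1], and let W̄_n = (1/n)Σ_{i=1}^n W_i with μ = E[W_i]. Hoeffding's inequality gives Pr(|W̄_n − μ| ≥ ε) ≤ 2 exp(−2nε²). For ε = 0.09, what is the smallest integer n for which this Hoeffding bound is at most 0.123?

173

Require 2·exp(−2nε²) ≤ 0.123, i.e. 2nε² ≥ ln(2/0.123) = 2.788718.
So n ≥ 2.788718 / (2·0.09²) = 172.143.
The smallest integer n is 173.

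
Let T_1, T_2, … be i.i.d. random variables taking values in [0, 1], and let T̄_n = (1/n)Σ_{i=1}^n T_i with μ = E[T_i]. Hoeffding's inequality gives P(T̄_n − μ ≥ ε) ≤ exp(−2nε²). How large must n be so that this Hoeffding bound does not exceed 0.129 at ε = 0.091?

124

Require exp(−2nε²) ≤ 0.129, i.e. 2nε² ≥ ln(1/0.129) = 2.047943.
So n ≥ 2.047943 / (2·0.091²) = 123.653.
The smallest integer n is 124.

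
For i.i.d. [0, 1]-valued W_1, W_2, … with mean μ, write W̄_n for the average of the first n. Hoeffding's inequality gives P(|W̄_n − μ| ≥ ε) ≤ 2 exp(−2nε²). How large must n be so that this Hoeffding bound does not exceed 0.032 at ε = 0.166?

76

Require 2·exp(−2nε²) ≤ 0.032, i.e. 2nε² ≥ ln(2/0.032) = 4.135167.
So n ≥ 4.135167 / (2·0.166²) = 75.032.
The smallest integer n is 76.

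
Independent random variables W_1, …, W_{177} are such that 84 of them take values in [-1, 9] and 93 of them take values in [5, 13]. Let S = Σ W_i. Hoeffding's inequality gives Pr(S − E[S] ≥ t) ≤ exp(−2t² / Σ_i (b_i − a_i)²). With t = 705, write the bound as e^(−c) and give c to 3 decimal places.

69.262

Σ(b_i − a_i)² = 84·10² + 93·8² = 14352.
c = 2t² / 14352 = 2·705² / 14352 = 69.2621.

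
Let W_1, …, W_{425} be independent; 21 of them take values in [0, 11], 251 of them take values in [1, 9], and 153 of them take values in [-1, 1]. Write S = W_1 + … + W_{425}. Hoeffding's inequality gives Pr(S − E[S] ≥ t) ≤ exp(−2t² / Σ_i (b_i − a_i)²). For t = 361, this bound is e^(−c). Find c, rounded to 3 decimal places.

Σ(b_i − a_i)² = 21·11² + 251·8² + 153·2² = 19217.
c = 2t² / 19217 = 2·361² / 19217 = 13.5631.

13.563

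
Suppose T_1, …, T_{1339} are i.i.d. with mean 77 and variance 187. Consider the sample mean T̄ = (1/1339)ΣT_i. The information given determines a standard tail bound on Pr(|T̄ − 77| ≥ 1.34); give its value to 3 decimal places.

With mean and variance of each term known, Chebyshev's inequality bounds the deviation of the sum (or sample mean).
Var(T̄) = Var(T_i)/n = 187/1339 = 0.13966.
Chebyshev: Pr(|T̄ − 77| ≥ 1.34) ≤ Var(T̄)/(1.34)² = 187/(1339·1.34²) = 0.0778.

0.078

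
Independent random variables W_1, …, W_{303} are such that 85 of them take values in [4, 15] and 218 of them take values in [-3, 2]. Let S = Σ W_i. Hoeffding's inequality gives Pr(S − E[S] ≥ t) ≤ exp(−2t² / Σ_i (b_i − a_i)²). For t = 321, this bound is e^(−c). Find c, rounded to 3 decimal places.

Σ(b_i − a_i)² = 85·11² + 218·5² = 15735.
c = 2t² / 15735 = 2·321² / 15735 = 13.0970.

13.097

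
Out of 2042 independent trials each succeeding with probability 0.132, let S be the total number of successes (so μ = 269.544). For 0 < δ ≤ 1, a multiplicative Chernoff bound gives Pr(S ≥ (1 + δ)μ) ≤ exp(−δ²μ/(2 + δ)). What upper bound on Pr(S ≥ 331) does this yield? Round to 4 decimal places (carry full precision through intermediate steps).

0.0019

Write 331 = (1 + δ)μ, so δ = 331/269.544 − 1 = 0.2279999…
Then the exponent is δ²μ/(2 + δ) = (331 − μ)² / (μ·(2 + δ)) = 6.289031.
Bound = exp(−6.289031) = 0.00186.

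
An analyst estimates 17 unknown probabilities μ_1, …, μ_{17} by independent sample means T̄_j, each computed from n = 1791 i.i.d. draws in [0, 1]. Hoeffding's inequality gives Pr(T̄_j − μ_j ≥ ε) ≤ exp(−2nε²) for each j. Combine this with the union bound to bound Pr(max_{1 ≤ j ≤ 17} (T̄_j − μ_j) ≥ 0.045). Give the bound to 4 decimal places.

Per-experiment Hoeffding bound: exp(−2·1791·0.045²) = exp(−7.25355) = 0.00070766.
Union bound over 17 events: 17·0.00070766 = 0.01203.

0.0120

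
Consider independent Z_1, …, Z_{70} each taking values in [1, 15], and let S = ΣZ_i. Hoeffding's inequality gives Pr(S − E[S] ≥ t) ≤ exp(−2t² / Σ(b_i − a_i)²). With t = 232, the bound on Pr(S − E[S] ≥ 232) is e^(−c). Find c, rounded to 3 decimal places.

7.846

Σ(b_i − a_i)² = 70·(14)² = 13720.
c = 2t²/13720 = 2·232²/13720 = 7.8461.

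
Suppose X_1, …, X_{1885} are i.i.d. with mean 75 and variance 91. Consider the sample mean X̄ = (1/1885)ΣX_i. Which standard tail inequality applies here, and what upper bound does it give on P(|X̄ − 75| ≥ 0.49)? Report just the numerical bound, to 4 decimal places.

With mean and variance of each term known, Chebyshev's inequality bounds the deviation of the sum (or sample mean).
Var(X̄) = Var(X_i)/n = 91/1885 = 0.048276.
Chebyshev: P(|X̄ − 75| ≥ 0.49) ≤ Var(X̄)/(0.49)² = 91/(1885·0.49²) = 0.2011.

0.2011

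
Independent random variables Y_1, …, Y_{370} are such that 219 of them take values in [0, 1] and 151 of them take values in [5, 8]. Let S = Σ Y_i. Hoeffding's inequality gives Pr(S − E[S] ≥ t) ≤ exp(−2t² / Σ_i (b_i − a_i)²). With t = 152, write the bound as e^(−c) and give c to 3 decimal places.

Σ(b_i − a_i)² = 219·1² + 151·3² = 1578.
c = 2t² / 1578 = 2·152² / 1578 = 29.2826.

29.283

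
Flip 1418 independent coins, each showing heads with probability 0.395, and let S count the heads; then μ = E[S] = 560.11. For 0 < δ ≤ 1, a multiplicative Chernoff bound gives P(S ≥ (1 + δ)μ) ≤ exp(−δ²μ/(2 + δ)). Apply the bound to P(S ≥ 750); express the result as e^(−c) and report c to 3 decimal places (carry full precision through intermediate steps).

Write 750 = (1 + δ)μ, so δ = 750/560.11 − 1 = 0.3390227…
Then the exponent is δ²μ/(2 + δ) = (750 − μ)² / (μ·(2 + δ)) = 27.523042.

27.523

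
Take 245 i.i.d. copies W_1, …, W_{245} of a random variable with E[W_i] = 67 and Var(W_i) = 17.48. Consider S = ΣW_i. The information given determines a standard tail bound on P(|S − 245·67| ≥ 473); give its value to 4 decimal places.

With mean and variance of each term known, Chebyshev's inequality bounds the deviation of the sum (or sample mean).
Var(S) = n·Var(W_i) = 245·17.48 = 4282.6.
Chebyshev: P(|S − 245·67| ≥ 473) ≤ Var(S)/473² = 4282.6/223729 = 0.0191.

0.0191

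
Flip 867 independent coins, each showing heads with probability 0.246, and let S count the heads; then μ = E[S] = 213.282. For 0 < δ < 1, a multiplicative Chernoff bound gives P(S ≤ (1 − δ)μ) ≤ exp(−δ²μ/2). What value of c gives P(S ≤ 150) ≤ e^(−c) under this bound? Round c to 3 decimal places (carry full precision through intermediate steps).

Write 150 = (1 − δ)μ, so δ = 1 − 150/213.282 = 0.2967058…
Then the exponent is δ²μ/2 = (μ − 150)²/(2μ) = 9.388067.

9.388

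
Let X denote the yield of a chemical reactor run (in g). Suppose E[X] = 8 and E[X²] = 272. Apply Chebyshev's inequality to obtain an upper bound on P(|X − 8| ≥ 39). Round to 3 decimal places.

Var(X) = E[X²] − (E[X])² = 272 − 64 = 208.
Chebyshev's inequality: P(|X − μ| ≥ t) ≤ Var(X)/t² = 208/1521 = 0.1368.

0.137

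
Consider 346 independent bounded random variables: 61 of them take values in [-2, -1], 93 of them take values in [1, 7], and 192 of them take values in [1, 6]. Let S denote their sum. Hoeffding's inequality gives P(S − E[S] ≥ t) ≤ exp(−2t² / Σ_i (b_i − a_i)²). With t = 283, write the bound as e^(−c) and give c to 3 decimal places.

19.512

Σ(b_i − a_i)² = 61·1² + 93·6² + 192·5² = 8209.
c = 2t² / 8209 = 2·283² / 8209 = 19.5125.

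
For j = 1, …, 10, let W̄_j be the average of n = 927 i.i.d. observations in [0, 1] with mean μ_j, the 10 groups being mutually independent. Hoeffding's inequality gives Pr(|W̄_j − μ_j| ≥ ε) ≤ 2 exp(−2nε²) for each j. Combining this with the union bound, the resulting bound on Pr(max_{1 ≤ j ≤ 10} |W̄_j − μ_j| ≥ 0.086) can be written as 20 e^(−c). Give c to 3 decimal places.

13.712

Union bound over the 10 events: Pr(max_{1 ≤ j ≤ 10} |W̄_j − μ_j| ≥ 0.086) ≤ 10·2·exp(−2nε²) = 20 exp(−2·927·0.086²).
So c = 2·927·0.086² = 13.7122.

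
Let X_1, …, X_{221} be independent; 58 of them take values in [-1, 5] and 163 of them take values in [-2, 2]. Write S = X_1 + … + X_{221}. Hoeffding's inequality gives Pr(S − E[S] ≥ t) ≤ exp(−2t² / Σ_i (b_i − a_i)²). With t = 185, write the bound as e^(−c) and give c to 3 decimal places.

Σ(b_i − a_i)² = 58·6² + 163·4² = 4696.
c = 2t² / 4696 = 2·185² / 4696 = 14.5762.

14.576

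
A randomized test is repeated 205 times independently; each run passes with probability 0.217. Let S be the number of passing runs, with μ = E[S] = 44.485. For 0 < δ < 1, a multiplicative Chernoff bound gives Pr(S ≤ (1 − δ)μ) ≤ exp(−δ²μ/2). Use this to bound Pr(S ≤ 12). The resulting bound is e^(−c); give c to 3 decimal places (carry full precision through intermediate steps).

11.861

Write 12 = (1 − δ)μ, so δ = 1 − 12/44.485 = 0.7302462…
Then the exponent is δ²μ/2 = (μ − 12)²/(2μ) = 11.861023.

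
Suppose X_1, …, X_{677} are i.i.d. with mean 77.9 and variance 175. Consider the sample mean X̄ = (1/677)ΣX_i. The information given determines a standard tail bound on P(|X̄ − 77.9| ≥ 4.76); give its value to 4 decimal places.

0.0114

With mean and variance of each term known, Chebyshev's inequality bounds the deviation of the sum (or sample mean).
Var(X̄) = Var(X_i)/n = 175/677 = 0.25849.
Chebyshev: P(|X̄ − 77.9| ≥ 4.76) ≤ Var(X̄)/(4.76)² = 175/(677·4.76²) = 0.0114.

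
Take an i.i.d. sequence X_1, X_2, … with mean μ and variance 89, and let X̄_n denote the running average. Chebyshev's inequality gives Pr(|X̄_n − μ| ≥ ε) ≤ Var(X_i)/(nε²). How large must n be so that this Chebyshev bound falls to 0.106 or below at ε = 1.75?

275

Require 89/(n·1.75²) ≤ 0.106, i.e. n ≥ 89/(0.106·1.75²) = 274.162.
The smallest integer n is 275.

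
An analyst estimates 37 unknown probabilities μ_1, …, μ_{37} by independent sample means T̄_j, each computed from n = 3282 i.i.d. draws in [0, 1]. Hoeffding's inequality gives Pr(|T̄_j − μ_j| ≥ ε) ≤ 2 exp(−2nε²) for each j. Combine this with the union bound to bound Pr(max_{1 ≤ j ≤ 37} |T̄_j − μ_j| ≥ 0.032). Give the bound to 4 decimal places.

Per-experiment Hoeffding bound: 2·exp(−2·3282·0.032²) = 2·exp(−6.72154) = 0.0024094.
Union bound over 37 events: 37·0.0024094 = 0.08915.

0.0891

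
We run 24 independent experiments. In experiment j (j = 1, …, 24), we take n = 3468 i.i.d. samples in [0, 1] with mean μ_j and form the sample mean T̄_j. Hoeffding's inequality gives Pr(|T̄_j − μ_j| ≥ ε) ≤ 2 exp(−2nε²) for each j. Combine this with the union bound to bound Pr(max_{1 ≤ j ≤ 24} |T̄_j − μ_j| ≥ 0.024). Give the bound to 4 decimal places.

Per-experiment Hoeffding bound: 2·exp(−2·3468·0.024²) = 2·exp(−3.99514) = 0.03681.
Union bound over 24 events: 24·0.03681 = 0.88344.

0.8834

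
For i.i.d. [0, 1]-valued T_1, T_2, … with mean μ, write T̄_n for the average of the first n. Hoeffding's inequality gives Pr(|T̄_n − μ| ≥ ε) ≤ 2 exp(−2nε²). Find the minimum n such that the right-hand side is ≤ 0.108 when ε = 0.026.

Require 2·exp(−2nε²) ≤ 0.108, i.e. 2nε² ≥ ln(2/0.108) = 2.918771.
So n ≥ 2.918771 / (2·0.026²) = 2158.854.
The smallest integer n is 2159.

2159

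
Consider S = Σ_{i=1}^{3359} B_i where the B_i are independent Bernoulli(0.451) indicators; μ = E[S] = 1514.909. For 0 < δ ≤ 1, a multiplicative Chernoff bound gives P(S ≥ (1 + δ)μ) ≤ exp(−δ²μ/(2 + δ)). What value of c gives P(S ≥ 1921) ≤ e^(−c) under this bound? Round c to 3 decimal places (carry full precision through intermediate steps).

47.996

Write 1921 = (1 + δ)μ, so δ = 1921/1514.909 − 1 = 0.268063…
Then the exponent is δ²μ/(2 + δ) = (1921 − μ)² / (μ·(2 + δ)) = 47.996003.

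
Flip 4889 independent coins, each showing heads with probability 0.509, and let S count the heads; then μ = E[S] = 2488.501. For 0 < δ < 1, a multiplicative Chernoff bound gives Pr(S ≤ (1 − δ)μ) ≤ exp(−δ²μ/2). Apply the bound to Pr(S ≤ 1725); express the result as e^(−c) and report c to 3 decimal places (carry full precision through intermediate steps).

117.125

Write 1725 = (1 − δ)μ, so δ = 1 − 1725/2488.501 = 0.3068116…
Then the exponent is δ²μ/2 = (μ − 1725)²/(2μ) = 117.125486.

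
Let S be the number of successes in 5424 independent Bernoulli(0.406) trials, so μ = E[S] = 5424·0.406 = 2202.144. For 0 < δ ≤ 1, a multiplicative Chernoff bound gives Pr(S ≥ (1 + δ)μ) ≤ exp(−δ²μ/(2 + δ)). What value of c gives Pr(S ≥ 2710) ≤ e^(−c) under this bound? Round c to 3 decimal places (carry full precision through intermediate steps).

52.506

Write 2710 = (1 + δ)μ, so δ = 2710/2202.144 − 1 = 0.2306189…
Then the exponent is δ²μ/(2 + δ) = (2710 − μ)² / (μ·(2 + δ)) = 52.506139.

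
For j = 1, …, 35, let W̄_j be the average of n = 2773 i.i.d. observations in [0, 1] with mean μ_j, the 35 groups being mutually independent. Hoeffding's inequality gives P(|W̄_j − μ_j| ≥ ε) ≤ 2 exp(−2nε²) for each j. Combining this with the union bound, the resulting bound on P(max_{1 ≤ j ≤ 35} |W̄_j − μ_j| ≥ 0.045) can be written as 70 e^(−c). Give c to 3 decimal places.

11.231

Union bound over the 35 events: P(max_{1 ≤ j ≤ 35} |W̄_j − μ_j| ≥ 0.045) ≤ 35·2·exp(−2nε²) = 70 exp(−2·2773·0.045²).
So c = 2·2773·0.045² = 11.2307.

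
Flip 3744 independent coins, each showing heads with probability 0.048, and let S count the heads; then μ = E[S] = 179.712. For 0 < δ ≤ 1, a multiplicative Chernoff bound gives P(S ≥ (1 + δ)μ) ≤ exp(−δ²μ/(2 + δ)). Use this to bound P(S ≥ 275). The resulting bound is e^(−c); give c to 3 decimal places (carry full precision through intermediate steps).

19.968

Write 275 = (1 + δ)μ, so δ = 275/179.712 − 1 = 0.5302261…
Then the exponent is δ²μ/(2 + δ) = (275 − μ)² / (μ·(2 + δ)) = 19.968250.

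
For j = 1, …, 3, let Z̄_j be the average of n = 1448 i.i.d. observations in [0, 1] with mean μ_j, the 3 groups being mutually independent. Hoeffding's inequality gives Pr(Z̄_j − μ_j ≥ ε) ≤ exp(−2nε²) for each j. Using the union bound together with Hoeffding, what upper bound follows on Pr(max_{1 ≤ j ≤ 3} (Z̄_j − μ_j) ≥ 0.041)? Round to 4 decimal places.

Per-experiment Hoeffding bound: exp(−2·1448·0.041²) = exp(−4.86818) = 0.0076874.
Union bound over 3 events: 3·0.0076874 = 0.02306.

0.0231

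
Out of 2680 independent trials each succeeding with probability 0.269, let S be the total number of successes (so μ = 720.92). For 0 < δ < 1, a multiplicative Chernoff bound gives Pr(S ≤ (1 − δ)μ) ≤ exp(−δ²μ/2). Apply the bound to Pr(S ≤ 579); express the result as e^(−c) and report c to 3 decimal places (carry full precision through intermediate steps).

Write 579 = (1 − δ)μ, so δ = 1 − 579/720.92 = 0.1968596…
Then the exponent is δ²μ/2 = (μ − 579)²/(2μ) = 13.969155.

13.969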